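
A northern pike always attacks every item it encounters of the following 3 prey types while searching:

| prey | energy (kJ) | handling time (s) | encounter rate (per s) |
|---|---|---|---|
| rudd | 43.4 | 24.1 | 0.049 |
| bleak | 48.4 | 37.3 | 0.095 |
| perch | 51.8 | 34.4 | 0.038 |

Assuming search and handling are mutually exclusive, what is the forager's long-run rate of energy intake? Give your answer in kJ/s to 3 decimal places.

1.236 kJ/s

R = Σλ_iE_i / (1 + Σλ_ih_i)
Numerator: 0.049×43.4 + 0.095×48.4 + 0.038×51.8 = 8.693
Denominator: 1 + 0.049×24.1 + 0.095×37.3 + 0.038×34.4 = 7.032
R = 8.693/7.032 = 1.236 kJ/s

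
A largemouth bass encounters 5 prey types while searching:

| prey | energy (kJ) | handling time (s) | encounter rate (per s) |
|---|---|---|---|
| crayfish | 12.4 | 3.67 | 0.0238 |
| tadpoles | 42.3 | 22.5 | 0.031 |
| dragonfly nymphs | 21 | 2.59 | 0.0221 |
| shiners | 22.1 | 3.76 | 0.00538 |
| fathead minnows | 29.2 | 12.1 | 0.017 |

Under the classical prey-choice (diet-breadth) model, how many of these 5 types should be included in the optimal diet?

E/h in descending order: dragonfly nymphs 8.11, shiners 5.88, crayfish 3.38, fathead minnows 2.41, tadpoles 1.88 kJ/s. The optimal diet is the largest prefix of this list for which every included type satisfies E_i/h_i > R on the types above it.
Rate on top 1: 0.439. shiners: 5.88 > 0.439 → include.
Rate on top 2: 0.5411. crayfish: 3.38 > 0.5411 → include.
Rate on top 3: 0.7539. fathead minnows: 2.41 > 0.7539 → include.
Rate on top 4: 1.003. tadpoles: 1.88 > 1.003 → include.
Optimal diet: dragonfly nymphs, shiners, crayfish, fathead minnows, tadpoles — 5 of 5 types.

5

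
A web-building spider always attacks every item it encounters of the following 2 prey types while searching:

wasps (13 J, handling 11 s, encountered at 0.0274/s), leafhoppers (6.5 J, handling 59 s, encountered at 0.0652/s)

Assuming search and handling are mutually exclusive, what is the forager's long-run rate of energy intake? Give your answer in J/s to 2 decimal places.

R = (0.0274×13 + 0.0652×6.5) / (1 + 0.0274×11 + 0.0652×59) = 0.78/5.148 = 0.1515 J/s.

0.15 J/s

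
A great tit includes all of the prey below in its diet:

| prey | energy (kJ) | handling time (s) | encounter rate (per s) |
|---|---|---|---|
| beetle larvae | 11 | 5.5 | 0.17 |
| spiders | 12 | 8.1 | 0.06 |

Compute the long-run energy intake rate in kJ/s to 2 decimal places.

1.07 kJ/s

R = (0.17×11 + 0.06×12) / (1 + 0.17×5.5 + 0.06×8.1) = 2.59/2.421 = 1.07 kJ/s.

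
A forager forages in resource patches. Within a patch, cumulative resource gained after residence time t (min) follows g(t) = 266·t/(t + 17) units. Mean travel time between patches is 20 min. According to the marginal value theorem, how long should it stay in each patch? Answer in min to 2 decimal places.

Optimal t* satisfies g'(t*) = g(t*)/(T + t*).
g'(t) = 266·17/(t + 17)². Setting 266·17/(t+17)² = 266t/[(t+17)(20+t)] gives 17(20+t) = t(t+17), so t² = 17×20 = 340.
t* = √340 = 18.44 min.

18.44 min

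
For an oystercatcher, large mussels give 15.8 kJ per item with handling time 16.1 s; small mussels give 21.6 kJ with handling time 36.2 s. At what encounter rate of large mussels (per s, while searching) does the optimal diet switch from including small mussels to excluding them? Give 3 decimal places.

0.096 per s

Drop small mussels once their profitability E₂/h₂ falls below the rate achievable on large mussels alone: E₂/h₂ = λE₁/(1 + λh₁).
Solve for λ: λE₁h₂ = E₂(1 + λh₁) → λ(E₁h₂ − E₂h₁) = E₂ → λ = E₂/(E₁h₂ − E₂h₁).
λ = 21.6/(15.8×36.2 − 21.6×16.1) = 21.6/224.2 = 0.09634 per s.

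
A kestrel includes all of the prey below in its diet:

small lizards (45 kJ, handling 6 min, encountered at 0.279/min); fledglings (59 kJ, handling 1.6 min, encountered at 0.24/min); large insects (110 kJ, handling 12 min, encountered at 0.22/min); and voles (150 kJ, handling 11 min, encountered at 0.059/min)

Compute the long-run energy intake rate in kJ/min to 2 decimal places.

Energy encountered per unit search time: 0.279×45 + 0.24×59 + 0.22×110 + 0.059×150 = 59.77 kJ/min.
Handling time per unit search time: 0.279×6 + 0.24×1.6 + 0.22×12 + 0.059×11 = 5.347.
Rate = 59.77/(1 + 5.347) = 9.416 kJ/min.

9.42 kJ/min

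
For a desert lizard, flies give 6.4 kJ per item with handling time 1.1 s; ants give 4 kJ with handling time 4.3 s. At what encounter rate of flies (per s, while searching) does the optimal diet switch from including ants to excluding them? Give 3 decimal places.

The zero-one rule: include ants iff E₂/h₂ > λE₁/(1+λh₁). Equality gives the switch point.
λE₁h₂ = E₂ + λE₂h₁ ⇒ λ = E₂/(E₁h₂ − E₂h₁) = 4/(27.52 − 4.4) = 0.173 per s.

0.173 per s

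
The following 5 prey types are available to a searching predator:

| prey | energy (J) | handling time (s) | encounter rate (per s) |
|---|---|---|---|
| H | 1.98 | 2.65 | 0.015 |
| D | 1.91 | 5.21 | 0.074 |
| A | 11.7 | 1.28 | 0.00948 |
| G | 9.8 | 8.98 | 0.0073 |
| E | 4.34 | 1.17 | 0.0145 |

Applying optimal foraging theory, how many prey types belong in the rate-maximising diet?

Profitabilities (E/h, J/s): A 9.14, E 3.71, G 1.09, H 0.747, D 0.367. Add prey in this order while the next type's profitability exceeds the intake rate on those already taken.
Rate on top 1: 0.1096. E: 3.71 > 0.1096 → include.
Rate on top 2: 0.1689. G: 1.09 > 0.1689 → include.
Rate on top 3: 0.2242. H: 0.747 > 0.2242 → include.
Rate on top 4: 0.2425. D: 0.367 > 0.2425 → include.
Optimal diet: A, E, G, H, D — 5 of 5 types.

5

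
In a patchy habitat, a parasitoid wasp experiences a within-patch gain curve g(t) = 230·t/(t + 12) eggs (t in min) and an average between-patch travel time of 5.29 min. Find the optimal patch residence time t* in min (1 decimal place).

8.0 min

Maximise g(t)/(T+t): set derivative to zero → g'(t)(T+t) = g(t).
g'(t) = 230·12/(t + 12)². Setting 230·12/(t+12)² = 230t/[(t+12)(5.29+t)] gives 12(5.29+t) = t(t+12), so t² = 12×5.29 = 63.48.
t* = √63.48 = 7.967 min.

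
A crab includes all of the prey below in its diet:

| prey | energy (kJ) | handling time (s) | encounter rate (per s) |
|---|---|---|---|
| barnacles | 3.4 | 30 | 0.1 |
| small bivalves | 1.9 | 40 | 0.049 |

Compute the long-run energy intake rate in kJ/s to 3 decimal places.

0.073 kJ/s

R = (0.1×3.4 + 0.049×1.9) / (1 + 0.1×30 + 0.049×40) = 0.4331/5.96 = 0.07267 kJ/s.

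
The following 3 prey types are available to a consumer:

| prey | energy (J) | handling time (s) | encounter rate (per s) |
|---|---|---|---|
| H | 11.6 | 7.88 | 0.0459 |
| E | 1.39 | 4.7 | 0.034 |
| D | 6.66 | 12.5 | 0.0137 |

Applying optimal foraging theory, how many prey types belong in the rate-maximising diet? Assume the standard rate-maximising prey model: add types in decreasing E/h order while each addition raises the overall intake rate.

2

Profitabilities (E/h, J/s): H 1.47, D 0.533, E 0.296. Add prey in this order while the next type's profitability exceeds the intake rate on those already taken.
Rate on top 1: 0.391. D: 0.533 > 0.391 → include.
Rate on top 2: 0.4069. E: 0.296 < 0.4069 → exclude; stop.
Optimal diet: H, D — 2 of 3 types.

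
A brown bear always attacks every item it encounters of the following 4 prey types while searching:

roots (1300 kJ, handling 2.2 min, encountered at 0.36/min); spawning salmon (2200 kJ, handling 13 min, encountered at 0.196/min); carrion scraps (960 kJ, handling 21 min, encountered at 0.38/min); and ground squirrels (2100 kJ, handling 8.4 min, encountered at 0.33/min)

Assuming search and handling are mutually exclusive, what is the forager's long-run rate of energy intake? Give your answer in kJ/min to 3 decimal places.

Energy encountered per unit search time: 0.36×1300 + 0.196×2200 + 0.38×960 + 0.33×2100 = 1957 kJ/min.
Handling time per unit search time: 0.36×2.2 + 0.196×13 + 0.38×21 + 0.33×8.4 = 14.09.
Rate = 1957/(1 + 14.09) = 129.7 kJ/min.

129.671 kJ/min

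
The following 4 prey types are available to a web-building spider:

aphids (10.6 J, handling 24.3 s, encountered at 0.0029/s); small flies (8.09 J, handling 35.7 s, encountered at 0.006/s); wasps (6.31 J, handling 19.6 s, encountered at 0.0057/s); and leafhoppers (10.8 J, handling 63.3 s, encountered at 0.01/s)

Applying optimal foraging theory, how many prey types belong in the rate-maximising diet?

4

Profitabilities (E/h, J/s): aphids 0.436, wasps 0.322, small flies 0.227, leafhoppers 0.171. Add prey in this order while the next type's profitability exceeds the intake rate on those already taken.
Rate on top 1: 0.02872. wasps: 0.322 > 0.02872 → include.
Rate on top 2: 0.05643. small flies: 0.227 > 0.05643 → include.
Rate on top 3: 0.08253. leafhoppers: 0.171 > 0.08253 → include.
Optimal diet: aphids, wasps, small flies, leafhoppers — 4 of 4 types.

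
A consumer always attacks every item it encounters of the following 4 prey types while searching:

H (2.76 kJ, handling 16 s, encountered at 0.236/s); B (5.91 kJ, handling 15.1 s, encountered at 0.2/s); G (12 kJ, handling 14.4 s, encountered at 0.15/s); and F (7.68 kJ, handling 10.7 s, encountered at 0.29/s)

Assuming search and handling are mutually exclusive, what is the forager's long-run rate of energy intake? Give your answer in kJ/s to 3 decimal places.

R = Σλ_iE_i / (1 + Σλ_ih_i)
Numerator: 0.236×2.76 + 0.2×5.91 + 0.15×12 + 0.29×7.68 = 5.861
Denominator: 1 + 0.236×16 + 0.2×15.1 + 0.15×14.4 + 0.29×10.7 = 13.06
R = 5.861/13.06 = 0.4488 kJ/s

0.449 kJ/s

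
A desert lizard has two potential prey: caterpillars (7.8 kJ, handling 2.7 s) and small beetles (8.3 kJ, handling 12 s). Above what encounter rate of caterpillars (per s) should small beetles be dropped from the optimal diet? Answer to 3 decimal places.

The zero-one rule: include small beetles iff E₂/h₂ > λE₁/(1+λh₁). Equality gives the switch point.
λE₁h₂ = E₂ + λE₂h₁ ⇒ λ = E₂/(E₁h₂ − E₂h₁) = 8.3/(93.6 − 22.41) = 0.1166 per s.

0.117 per s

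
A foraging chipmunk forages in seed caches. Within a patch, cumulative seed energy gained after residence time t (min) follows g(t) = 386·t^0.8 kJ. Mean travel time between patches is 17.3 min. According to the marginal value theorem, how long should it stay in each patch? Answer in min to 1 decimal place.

Optimal t* satisfies g'(t*) = g(t*)/(T + t*).
g'(t) = 0.8·386·t^-0.2. Setting 0.8·386·t^-0.2 = 386·t^0.8/(17.3+t) gives 0.8(17.3+t) = t, so 0.20·t = 0.8×17.3.
t* = 0.8×17.3/0.20 = 69.2 min.

69.2 min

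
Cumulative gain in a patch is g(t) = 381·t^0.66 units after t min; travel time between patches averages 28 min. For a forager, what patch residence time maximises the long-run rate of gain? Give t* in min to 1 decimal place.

54.4 min

Optimal t* satisfies g'(t*) = g(t*)/(T + t*).
g'(t) = 0.66·381·t^-0.34. Setting 0.66·381·t^-0.34 = 381·t^0.66/(28+t) gives 0.66(28+t) = t, so 0.34·t = 0.66×28.
t* = 0.66×28/0.34 = 54.35 min.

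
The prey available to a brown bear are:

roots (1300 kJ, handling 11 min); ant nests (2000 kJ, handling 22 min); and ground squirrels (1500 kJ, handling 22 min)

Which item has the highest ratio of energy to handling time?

In descending order of E/h:
roots: 1300/11 = 118 kJ/min
ant nests: 2000/22 = 90.9 kJ/min
ground squirrels: 1500/22 = 68.2 kJ/min

roots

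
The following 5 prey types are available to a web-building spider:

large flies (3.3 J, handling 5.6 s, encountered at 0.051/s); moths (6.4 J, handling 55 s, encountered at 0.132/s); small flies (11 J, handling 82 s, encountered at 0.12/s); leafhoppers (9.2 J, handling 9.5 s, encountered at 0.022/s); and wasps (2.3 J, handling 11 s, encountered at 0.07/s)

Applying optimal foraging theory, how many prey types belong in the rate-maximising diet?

2

Rank by E/h (J/s): leafhoppers 0.968, large flies 0.589, wasps 0.209, small flies 0.134, moths 0.116. Include each in turn until the next type's E/h falls below the running intake rate.
Rate on top 1: 0.1674. large flies: 0.589 > 0.1674 → include.
Rate on top 2: 0.248. wasps: 0.209 < 0.248 → exclude; stop.
Optimal diet: leafhoppers, large flies — 2 of 5 types.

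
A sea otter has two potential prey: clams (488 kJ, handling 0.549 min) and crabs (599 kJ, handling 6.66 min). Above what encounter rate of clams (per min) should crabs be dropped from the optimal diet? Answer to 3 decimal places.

At the threshold, the rate on clams alone equals the profitability of crabs: λ·488/(1 + λ·0.549) = 599/6.66 = 89.94.
Rearranging, λ(488 − 89.94×0.549) = 89.94, so λ = 89.94/438.6 = 0.2051 per min.

0.205 per min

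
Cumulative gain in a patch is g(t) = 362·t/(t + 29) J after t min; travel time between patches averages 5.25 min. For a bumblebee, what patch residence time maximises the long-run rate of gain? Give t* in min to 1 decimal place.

12.3 min

By the marginal value theorem, leave when the instantaneous gain rate g'(t) equals the habitat-wide average g(t)/(T + t).
g'(t) = 362·29/(t + 29)². Setting 362·29/(t+29)² = 362t/[(t+29)(5.25+t)] gives 29(5.25+t) = t(t+29), so t² = 29×5.25 = 152.2.
t* = √152.2 = 12.34 min.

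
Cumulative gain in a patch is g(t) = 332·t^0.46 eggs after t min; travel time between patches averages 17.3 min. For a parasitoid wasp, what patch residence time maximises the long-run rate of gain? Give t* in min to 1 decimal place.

Maximise g(t)/(T+t): set derivative to zero → g'(t)(T+t) = g(t).
g'(t) = 0.46·332·t^-0.54. Setting 0.46·332·t^-0.54 = 332·t^0.46/(17.3+t) gives 0.46(17.3+t) = t, so 0.54·t = 0.46×17.3.
t* = 0.46×17.3/0.54 = 14.74 min.

14.7 min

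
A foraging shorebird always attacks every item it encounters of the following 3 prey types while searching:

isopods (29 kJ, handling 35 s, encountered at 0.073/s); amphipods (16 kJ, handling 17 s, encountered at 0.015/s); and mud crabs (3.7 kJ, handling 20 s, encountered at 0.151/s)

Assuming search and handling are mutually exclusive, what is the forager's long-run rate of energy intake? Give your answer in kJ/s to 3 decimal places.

0.427 kJ/s

R = Σλ_iE_i / (1 + Σλ_ih_i)
Numerator: 0.073×29 + 0.015×16 + 0.151×3.7 = 2.916
Denominator: 1 + 0.073×35 + 0.015×17 + 0.151×20 = 6.83
R = 2.916/6.83 = 0.4269 kJ/s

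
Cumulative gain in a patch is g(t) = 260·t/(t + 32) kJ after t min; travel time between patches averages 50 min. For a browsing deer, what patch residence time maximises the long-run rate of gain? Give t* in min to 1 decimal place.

40.0 min

By the marginal value theorem, leave when the instantaneous gain rate g'(t) equals the habitat-wide average g(t)/(T + t).
g'(t) = 260·32/(t + 32)². Setting 260·32/(t+32)² = 260t/[(t+32)(50+t)] gives 32(50+t) = t(t+32), so t² = 32×50 = 1600.
t* = √1600 = 40 min.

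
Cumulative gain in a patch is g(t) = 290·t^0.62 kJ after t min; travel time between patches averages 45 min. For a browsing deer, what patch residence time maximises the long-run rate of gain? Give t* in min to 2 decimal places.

By the marginal value theorem, leave when the instantaneous gain rate g'(t) equals the habitat-wide average g(t)/(T + t).
g'(t) = 0.62·290·t^-0.38. Setting 0.62·290·t^-0.38 = 290·t^0.62/(45+t) gives 0.62(45+t) = t, so 0.38·t = 0.62×45.
t* = 0.62×45/0.38 = 73.42 min.

73.42 min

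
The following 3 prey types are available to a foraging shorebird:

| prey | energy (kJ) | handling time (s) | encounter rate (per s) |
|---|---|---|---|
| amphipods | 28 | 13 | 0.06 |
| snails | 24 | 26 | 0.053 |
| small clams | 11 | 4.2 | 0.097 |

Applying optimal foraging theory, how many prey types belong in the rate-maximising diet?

2

E/h in descending order: small clams 2.62, amphipods 2.15, snails 0.923 kJ/s. The optimal diet is the largest prefix of this list for which every included type satisfies E_i/h_i > R on the types above it.
Rate on top 1: 0.7581. amphipods: 2.15 > 0.7581 → include.
Rate on top 2: 1.256. snails: 0.923 < 1.256 → exclude; stop.
Optimal diet: small clams, amphipods — 2 of 3 types.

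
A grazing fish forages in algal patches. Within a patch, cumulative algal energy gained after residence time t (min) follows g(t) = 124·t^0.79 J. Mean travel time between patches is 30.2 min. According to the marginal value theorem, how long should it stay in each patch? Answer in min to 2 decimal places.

Optimal t* satisfies g'(t*) = g(t*)/(T + t*).
g'(t) = 0.79·124·t^-0.21. Setting 0.79·124·t^-0.21 = 124·t^0.79/(30.2+t) gives 0.79(30.2+t) = t, so 0.21·t = 0.79×30.2.
t* = 0.79×30.2/0.21 = 113.6 min.

113.61 min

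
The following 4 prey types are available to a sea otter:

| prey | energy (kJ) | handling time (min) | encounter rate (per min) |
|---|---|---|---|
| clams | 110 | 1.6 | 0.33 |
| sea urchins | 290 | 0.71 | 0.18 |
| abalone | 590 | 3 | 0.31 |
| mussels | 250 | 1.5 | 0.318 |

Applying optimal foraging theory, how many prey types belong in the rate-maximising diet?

3

E/h in descending order: sea urchins 408, abalone 197, mussels 167, clams 68.8 kJ/min. The optimal diet is the largest prefix of this list for which every included type satisfies E_i/h_i > R on the types above it.
Rate on top 1: 46.28. abalone: 197 > 46.28 → include.
Rate on top 2: 114.2. mussels: 167 > 114.2 → include.
Rate on top 3: 124.1. clams: 68.8 < 124.1 → exclude; stop.
Optimal diet: sea urchins, abalone, mussels — 3 of 4 types.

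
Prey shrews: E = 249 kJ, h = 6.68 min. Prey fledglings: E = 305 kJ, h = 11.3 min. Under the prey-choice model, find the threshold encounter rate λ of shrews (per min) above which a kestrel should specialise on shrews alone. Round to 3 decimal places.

0.393 per min

At the threshold, the rate on shrews alone equals the profitability of fledglings: λ·249/(1 + λ·6.68) = 305/11.3 = 26.99.
Rearranging, λ(249 − 26.99×6.68) = 26.99, so λ = 26.99/68.7 = 0.3929 per min.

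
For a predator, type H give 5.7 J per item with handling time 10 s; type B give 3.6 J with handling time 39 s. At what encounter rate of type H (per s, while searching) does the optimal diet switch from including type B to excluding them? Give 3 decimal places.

The zero-one rule: include type B iff E₂/h₂ > λE₁/(1+λh₁). Equality gives the switch point.
λE₁h₂ = E₂ + λE₂h₁ ⇒ λ = E₂/(E₁h₂ − E₂h₁) = 3.6/(222.3 − 36) = 0.01932 per s.

0.019 per s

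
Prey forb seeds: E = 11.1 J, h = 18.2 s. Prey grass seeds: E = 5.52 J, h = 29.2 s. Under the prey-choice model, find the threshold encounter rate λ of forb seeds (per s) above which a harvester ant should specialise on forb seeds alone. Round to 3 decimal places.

The zero-one rule: include grass seeds iff E₂/h₂ > λE₁/(1+λh₁). Equality gives the switch point.
λE₁h₂ = E₂ + λE₂h₁ ⇒ λ = E₂/(E₁h₂ − E₂h₁) = 5.52/(324.1 − 100.5) = 0.02468 per s.

0.025 per s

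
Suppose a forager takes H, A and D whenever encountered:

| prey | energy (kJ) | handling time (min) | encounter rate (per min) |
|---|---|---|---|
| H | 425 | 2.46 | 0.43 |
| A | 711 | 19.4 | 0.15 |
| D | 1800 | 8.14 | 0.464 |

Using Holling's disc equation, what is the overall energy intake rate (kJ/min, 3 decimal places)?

128.603 kJ/min

R = (0.43×425 + 0.15×711 + 0.464×1800) / (1 + 0.43×2.46 + 0.15×19.4 + 0.464×8.14) = 1125/8.745 = 128.6 kJ/min.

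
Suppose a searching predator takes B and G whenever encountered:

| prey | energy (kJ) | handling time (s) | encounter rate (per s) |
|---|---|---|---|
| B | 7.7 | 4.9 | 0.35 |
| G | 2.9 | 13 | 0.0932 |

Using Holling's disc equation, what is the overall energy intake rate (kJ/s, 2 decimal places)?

Energy encountered per unit search time: 0.35×7.7 + 0.0932×2.9 = 2.965 kJ/s.
Handling time per unit search time: 0.35×4.9 + 0.0932×13 = 2.927.
Rate = 2.965/(1 + 2.927) = 0.7552 kJ/s.

0.76 kJ/s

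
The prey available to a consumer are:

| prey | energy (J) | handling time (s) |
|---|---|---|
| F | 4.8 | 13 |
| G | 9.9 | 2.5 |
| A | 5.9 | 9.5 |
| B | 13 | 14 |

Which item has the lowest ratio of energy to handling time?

F

Profitability E/h (J/s): F = 4.8/13 = 0.369, G = 9.9/2.5 = 3.96, A = 5.9/9.5 = 0.621, B = 13/14 = 0.929.
Ranked: G > B > A > F.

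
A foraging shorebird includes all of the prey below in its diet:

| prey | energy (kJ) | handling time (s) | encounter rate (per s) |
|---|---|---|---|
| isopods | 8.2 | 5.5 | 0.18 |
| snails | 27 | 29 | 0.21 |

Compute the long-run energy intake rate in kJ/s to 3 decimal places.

R = Σλ_iE_i / (1 + Σλ_ih_i)
Numerator: 0.18×8.2 + 0.21×27 = 7.146
Denominator: 1 + 0.18×5.5 + 0.21×29 = 8.08
R = 7.146/8.08 = 0.8844 kJ/s

0.884 kJ/s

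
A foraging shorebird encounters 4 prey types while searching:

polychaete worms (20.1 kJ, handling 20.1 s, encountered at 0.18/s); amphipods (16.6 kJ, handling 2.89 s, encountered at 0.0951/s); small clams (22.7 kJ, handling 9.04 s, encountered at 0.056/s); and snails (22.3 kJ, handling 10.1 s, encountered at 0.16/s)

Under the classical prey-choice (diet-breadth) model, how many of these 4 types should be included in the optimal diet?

E/h in descending order: amphipods 5.74, small clams 2.51, snails 2.21, polychaete worms 1 kJ/s. The optimal diet is the largest prefix of this list for which every included type satisfies E_i/h_i > R on the types above it.
Rate on top 1: 1.238. small clams: 2.51 > 1.238 → include.
Rate on top 2: 1.6. snails: 2.21 > 1.6 → include.
Rate on top 3: 1.889. polychaete worms: 1 < 1.889 → exclude; stop.
Optimal diet: amphipods, small clams, snails — 3 of 4 types.

3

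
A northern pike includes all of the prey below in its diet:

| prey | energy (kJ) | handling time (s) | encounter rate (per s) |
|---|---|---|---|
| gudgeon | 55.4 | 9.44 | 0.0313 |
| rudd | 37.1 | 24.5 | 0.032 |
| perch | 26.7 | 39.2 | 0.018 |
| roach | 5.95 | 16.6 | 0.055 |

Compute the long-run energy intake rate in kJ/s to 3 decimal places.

R = (0.0313×55.4 + 0.032×37.1 + 0.018×26.7 + 0.055×5.95) / (1 + 0.0313×9.44 + 0.032×24.5 + 0.018×39.2 + 0.055×16.6) = 3.729/3.698 = 1.008 kJ/s.

1.008 kJ/s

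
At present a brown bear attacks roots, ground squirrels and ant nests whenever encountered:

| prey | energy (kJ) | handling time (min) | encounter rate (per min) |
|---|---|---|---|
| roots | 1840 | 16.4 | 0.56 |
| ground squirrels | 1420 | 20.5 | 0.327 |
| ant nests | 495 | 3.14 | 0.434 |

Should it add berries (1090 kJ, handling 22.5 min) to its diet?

On roots, ground squirrels and ant nests alone, R = ΣλE/(1+Σλh) = 1710/18.25 = 93.67 kJ/min.
Profitability of berries: 1090/22.5 = 48.44 kJ/min.
48.44 < 93.67, so adding berries would lower the average — exclude it.

No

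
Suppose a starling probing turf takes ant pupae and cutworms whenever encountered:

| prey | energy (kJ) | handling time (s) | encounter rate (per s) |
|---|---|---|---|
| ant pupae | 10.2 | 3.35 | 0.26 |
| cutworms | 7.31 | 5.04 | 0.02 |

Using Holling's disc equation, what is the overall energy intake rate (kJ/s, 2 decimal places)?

1.42 kJ/s

R = (0.26×10.2 + 0.02×7.31) / (1 + 0.26×3.35 + 0.02×5.04) = 2.798/1.972 = 1.419 kJ/s.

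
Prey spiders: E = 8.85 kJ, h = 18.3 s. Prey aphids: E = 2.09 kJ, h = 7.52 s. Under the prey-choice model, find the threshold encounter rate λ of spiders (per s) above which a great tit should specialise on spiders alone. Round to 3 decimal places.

0.074 per s

At the threshold, the rate on spiders alone equals the profitability of aphids: λ·8.85/(1 + λ·18.3) = 2.09/7.52 = 0.2779.
Rearranging, λ(8.85 − 0.2779×18.3) = 0.2779, so λ = 0.2779/3.764 = 0.07384 per s.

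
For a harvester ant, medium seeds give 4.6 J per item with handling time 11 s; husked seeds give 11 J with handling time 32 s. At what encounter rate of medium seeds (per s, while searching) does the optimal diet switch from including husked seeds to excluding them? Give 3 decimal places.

The zero-one rule: include husked seeds iff E₂/h₂ > λE₁/(1+λh₁). Equality gives the switch point.
λE₁h₂ = E₂ + λE₂h₁ ⇒ λ = E₂/(E₁h₂ − E₂h₁) = 11/(147.2 − 121) = 0.4198 per s.

0.420 per s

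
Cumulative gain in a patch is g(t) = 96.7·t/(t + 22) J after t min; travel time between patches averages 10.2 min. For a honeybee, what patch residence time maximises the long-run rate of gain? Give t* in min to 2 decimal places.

Maximise g(t)/(T+t): set derivative to zero → g'(t)(T+t) = g(t).
g'(t) = 96.7·22/(t + 22)². Setting 96.7·22/(t+22)² = 96.7t/[(t+22)(10.2+t)] gives 22(10.2+t) = t(t+22), so t² = 22×10.2 = 224.4.
t* = √224.4 = 14.98 min.

14.98 min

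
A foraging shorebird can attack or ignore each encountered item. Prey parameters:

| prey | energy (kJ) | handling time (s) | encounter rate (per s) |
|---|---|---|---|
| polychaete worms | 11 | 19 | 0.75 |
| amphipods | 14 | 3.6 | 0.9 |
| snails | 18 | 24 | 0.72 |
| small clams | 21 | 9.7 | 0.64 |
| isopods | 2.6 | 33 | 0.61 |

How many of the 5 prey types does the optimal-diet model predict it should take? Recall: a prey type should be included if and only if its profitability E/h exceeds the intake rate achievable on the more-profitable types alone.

1

E/h in descending order: amphipods 3.89, small clams 2.16, snails 0.75, polychaete worms 0.579, isopods 0.0788 kJ/s. The optimal diet is the largest prefix of this list for which every included type satisfies E_i/h_i > R on the types above it.
Rate on top 1: 2.972. small clams: 2.16 < 2.972 → exclude; stop.
Optimal diet: amphipods — 1 of 5 types.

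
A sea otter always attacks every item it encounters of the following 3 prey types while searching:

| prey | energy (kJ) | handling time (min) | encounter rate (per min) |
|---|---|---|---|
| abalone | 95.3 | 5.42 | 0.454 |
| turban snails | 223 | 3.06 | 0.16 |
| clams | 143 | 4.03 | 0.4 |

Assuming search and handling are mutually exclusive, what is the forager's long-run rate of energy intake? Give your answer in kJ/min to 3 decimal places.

R = Σλ_iE_i / (1 + Σλ_ih_i)
Numerator: 0.454×95.3 + 0.16×223 + 0.4×143 = 136.1
Denominator: 1 + 0.454×5.42 + 0.16×3.06 + 0.4×4.03 = 5.562
R = 136.1/5.562 = 24.48 kJ/min

24.477 kJ/min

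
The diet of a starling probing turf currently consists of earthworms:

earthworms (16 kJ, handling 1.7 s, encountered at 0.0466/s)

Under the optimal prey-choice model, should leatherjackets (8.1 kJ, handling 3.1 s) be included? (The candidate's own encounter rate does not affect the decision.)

Yes

Intake rate on the current diet: R = (0.0466×16) / (1 + 0.0466×1.7) = 0.7456/1.079 = 0.6909 kJ/s.
Profitability of leatherjackets: 8.1/3.1 = 2.613 kJ/s.
2.613 > 0.6909, so adding leatherjackets raises the average — include it.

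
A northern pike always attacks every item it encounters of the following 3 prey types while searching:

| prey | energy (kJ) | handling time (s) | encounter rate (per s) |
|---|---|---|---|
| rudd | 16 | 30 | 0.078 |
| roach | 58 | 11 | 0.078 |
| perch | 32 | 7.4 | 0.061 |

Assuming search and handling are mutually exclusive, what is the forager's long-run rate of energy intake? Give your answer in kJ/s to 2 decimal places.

1.66 kJ/s

Energy encountered per unit search time: 0.078×16 + 0.078×58 + 0.061×32 = 7.724 kJ/s.
Handling time per unit search time: 0.078×30 + 0.078×11 + 0.061×7.4 = 3.649.
Rate = 7.724/(1 + 3.649) = 1.661 kJ/s.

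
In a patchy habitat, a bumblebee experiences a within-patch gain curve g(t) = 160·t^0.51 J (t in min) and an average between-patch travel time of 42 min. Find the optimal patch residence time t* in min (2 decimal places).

43.71 min

Optimal t* satisfies g'(t*) = g(t*)/(T + t*).
g'(t) = 0.51·160·t^-0.49. Setting 0.51·160·t^-0.49 = 160·t^0.51/(42+t) gives 0.51(42+t) = t, so 0.49·t = 0.51×42.
t* = 0.51×42/0.49 = 43.71 min.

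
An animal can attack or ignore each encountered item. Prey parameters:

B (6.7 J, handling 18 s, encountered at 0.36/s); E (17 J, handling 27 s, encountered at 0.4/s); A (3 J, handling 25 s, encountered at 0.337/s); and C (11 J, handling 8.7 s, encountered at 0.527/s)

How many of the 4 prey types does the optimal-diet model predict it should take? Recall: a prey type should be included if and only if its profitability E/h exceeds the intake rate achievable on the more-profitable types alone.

Profitabilities (E/h, J/s): C 1.26, E 0.63, B 0.372, A 0.12. Add prey in this order while the next type's profitability exceeds the intake rate on those already taken.
Rate on top 1: 1.038. E: 0.63 < 1.038 → exclude; stop.
Optimal diet: C — 1 of 4 types.

1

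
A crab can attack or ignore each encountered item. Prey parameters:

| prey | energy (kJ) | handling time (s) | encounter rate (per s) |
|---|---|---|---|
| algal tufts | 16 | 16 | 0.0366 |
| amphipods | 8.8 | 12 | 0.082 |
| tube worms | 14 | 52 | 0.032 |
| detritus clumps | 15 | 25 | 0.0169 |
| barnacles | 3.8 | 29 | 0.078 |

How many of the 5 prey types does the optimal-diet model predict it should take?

Profitabilities (E/h, kJ/s): algal tufts 1, amphipods 0.733, detritus clumps 0.6, tube worms 0.269, barnacles 0.131. Add prey in this order while the next type's profitability exceeds the intake rate on those already taken.
Rate on top 1: 0.3693. amphipods: 0.733 > 0.3693 → include.
Rate on top 2: 0.5087. detritus clumps: 0.6 > 0.5087 → include.
Rate on top 3: 0.5216. tube worms: 0.269 < 0.5216 → exclude; stop.
Optimal diet: algal tufts, amphipods, detritus clumps — 3 of 5 types.

3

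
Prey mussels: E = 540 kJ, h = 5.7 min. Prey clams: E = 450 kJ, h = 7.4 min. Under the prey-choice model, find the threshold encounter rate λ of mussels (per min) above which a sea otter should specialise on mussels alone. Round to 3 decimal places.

At the threshold, the rate on mussels alone equals the profitability of clams: λ·540/(1 + λ·5.7) = 450/7.4 = 60.81.
Rearranging, λ(540 − 60.81×5.7) = 60.81, so λ = 60.81/193.4 = 0.3145 per min.

0.314 per min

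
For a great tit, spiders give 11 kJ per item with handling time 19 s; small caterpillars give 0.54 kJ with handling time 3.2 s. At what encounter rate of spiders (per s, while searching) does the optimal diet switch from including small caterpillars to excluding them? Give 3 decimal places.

Drop small caterpillars once their profitability E₂/h₂ falls below the rate achievable on spiders alone: E₂/h₂ = λE₁/(1 + λh₁).
Solve for λ: λE₁h₂ = E₂(1 + λh₁) → λ(E₁h₂ − E₂h₁) = E₂ → λ = E₂/(E₁h₂ − E₂h₁).
λ = 0.54/(11×3.2 − 0.54×19) = 0.54/24.94 = 0.02165 per s.

0.022 per s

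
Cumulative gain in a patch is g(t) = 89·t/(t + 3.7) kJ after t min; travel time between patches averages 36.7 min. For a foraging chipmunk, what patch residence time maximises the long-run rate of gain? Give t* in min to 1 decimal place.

Maximise g(t)/(T+t): set derivative to zero → g'(t)(T+t) = g(t).
g'(t) = 89·3.7/(t + 3.7)². Setting 89·3.7/(t+3.7)² = 89t/[(t+3.7)(36.7+t)] gives 3.7(36.7+t) = t(t+3.7), so t² = 3.7×36.7 = 135.8.
t* = √135.8 = 11.65 min.

11.7 min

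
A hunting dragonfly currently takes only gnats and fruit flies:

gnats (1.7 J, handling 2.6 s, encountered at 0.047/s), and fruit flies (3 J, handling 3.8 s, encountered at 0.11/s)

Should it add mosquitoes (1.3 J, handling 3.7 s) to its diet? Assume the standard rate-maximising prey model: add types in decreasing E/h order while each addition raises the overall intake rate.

Yes

Intake rate on the current diet: R = (0.047×1.7 + 0.11×3) / (1 + 0.047×2.6 + 0.11×3.8) = 0.4099/1.54 = 0.2661 J/s.
Profitability of mosquitoes: 1.3/3.7 = 0.3514 J/s.
Since 0.3514 > R, including mosquitoes increases the long-run rate.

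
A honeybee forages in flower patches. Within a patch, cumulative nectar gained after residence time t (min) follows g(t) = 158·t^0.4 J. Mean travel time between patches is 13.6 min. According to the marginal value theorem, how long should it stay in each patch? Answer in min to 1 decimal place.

By the marginal value theorem, leave when the instantaneous gain rate g'(t) equals the habitat-wide average g(t)/(T + t).
g'(t) = 0.4·158·t^-0.6. Setting 0.4·158·t^-0.6 = 158·t^0.4/(13.6+t) gives 0.4(13.6+t) = t, so 0.60·t = 0.4×13.6.
t* = 0.4×13.6/0.60 = 9.067 min.

9.1 min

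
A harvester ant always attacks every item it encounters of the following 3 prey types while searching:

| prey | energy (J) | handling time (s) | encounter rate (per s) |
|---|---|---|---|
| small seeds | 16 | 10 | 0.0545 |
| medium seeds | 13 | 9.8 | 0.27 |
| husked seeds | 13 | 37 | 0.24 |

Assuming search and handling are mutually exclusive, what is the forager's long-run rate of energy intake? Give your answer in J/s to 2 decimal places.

Energy encountered per unit search time: 0.0545×16 + 0.27×13 + 0.24×13 = 7.502 J/s.
Handling time per unit search time: 0.0545×10 + 0.27×9.8 + 0.24×37 = 12.07.
Rate = 7.502/(1 + 12.07) = 0.5739 J/s.

0.57 J/s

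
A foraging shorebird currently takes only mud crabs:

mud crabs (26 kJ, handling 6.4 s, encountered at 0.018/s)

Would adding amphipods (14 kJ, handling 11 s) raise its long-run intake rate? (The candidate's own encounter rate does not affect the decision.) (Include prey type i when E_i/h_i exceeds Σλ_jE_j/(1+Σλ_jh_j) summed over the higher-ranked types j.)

Yes

Current rate: (0.018×26)/(1 + 0.018×6.4) = 0.4197 kJ/s.
amphipods: E/h = 14/11 = 1.273 kJ/s.
1.273 > 0.4197, so adding amphipods raises the average — include it.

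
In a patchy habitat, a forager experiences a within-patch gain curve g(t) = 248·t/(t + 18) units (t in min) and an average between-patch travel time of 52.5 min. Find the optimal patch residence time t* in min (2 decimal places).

Optimal t* satisfies g'(t*) = g(t*)/(T + t*).
g'(t) = 248·18/(t + 18)². Setting 248·18/(t+18)² = 248t/[(t+18)(52.5+t)] gives 18(52.5+t) = t(t+18), so t² = 18×52.5 = 945.
t* = √945 = 30.74 min.

30.74 min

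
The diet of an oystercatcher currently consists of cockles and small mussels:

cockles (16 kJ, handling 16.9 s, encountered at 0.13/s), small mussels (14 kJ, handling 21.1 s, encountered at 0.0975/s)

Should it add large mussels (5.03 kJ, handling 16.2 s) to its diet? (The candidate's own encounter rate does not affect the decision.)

No

On cockles and small mussels alone, R = ΣλE/(1+Σλh) = 3.445/5.254 = 0.6557 kJ/s.
Profitability of large mussels: 5.03/16.2 = 0.3105 kJ/s.
0.3105 < 0.6557, so adding large mussels would lower the average — exclude it.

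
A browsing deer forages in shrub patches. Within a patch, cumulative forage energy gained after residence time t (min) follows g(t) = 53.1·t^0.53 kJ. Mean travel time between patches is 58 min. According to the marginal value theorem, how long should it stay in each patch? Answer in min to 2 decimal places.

65.40 min

Maximise g(t)/(T+t): set derivative to zero → g'(t)(T+t) = g(t).
g'(t) = 0.53·53.1·t^-0.47. Setting 0.53·53.1·t^-0.47 = 53.1·t^0.53/(58+t) gives 0.53(58+t) = t, so 0.47·t = 0.53×58.
t* = 0.53×58/0.47 = 65.4 min.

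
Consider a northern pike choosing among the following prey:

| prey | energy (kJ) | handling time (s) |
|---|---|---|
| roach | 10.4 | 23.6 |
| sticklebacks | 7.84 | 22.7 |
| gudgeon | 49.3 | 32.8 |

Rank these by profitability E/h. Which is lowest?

sticklebacks

In descending order of E/h:
gudgeon: 49.3/32.8 = 1.5 kJ/s
roach: 10.4/23.6 = 0.441 kJ/s
sticklebacks: 7.84/22.7 = 0.345 kJ/s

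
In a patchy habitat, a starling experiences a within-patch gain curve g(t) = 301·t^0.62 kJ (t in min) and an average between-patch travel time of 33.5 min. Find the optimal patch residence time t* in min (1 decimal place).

54.7 min

Maximise g(t)/(T+t): set derivative to zero → g'(t)(T+t) = g(t).
g'(t) = 0.62·301·t^-0.38. Setting 0.62·301·t^-0.38 = 301·t^0.62/(33.5+t) gives 0.62(33.5+t) = t, so 0.38·t = 0.62×33.5.
t* = 0.62×33.5/0.38 = 54.66 min.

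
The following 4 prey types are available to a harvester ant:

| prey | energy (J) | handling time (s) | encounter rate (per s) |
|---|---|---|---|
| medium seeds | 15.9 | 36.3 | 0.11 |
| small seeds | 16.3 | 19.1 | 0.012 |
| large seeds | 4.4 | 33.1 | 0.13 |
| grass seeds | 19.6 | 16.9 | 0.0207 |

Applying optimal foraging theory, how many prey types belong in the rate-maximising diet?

E/h in descending order: grass seeds 1.16, small seeds 0.853, medium seeds 0.438, large seeds 0.133 J/s. The optimal diet is the largest prefix of this list for which every included type satisfies E_i/h_i > R on the types above it.
Rate on top 1: 0.3006. small seeds: 0.853 > 0.3006 → include.
Rate on top 2: 0.3808. medium seeds: 0.438 > 0.3808 → include.
Rate on top 3: 0.4218. large seeds: 0.133 < 0.4218 → exclude; stop.
Optimal diet: grass seeds, small seeds, medium seeds — 3 of 4 types.

3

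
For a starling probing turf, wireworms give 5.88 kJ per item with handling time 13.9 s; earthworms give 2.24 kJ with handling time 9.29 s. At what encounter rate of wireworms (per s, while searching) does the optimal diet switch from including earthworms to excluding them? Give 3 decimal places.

0.095 per s

Drop earthworms once their profitability E₂/h₂ falls below the rate achievable on wireworms alone: E₂/h₂ = λE₁/(1 + λh₁).
Solve for λ: λE₁h₂ = E₂(1 + λh₁) → λ(E₁h₂ − E₂h₁) = E₂ → λ = E₂/(E₁h₂ − E₂h₁).
λ = 2.24/(5.88×9.29 − 2.24×13.9) = 2.24/23.49 = 0.09536 per s.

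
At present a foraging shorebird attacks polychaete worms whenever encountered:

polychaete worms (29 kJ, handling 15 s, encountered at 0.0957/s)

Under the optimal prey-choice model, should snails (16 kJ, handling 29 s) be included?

On polychaete worms alone, R = ΣλE/(1+Σλh) = 2.775/2.436 = 1.14 kJ/s.
snails: E/h = 16/29 = 0.5517 kJ/s.
0.5517 < 1.14, so adding snails would lower the average — exclude it.

No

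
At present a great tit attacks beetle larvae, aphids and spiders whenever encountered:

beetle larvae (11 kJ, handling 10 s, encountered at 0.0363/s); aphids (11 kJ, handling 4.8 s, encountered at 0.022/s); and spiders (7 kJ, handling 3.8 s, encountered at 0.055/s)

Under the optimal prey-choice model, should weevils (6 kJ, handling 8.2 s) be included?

Yes

Current rate: (0.0363×11 + 0.022×11 + 0.055×7)/(1 + 0.0363×10 + 0.022×4.8 + 0.055×3.8) = 0.6118 kJ/s.
Profitability of weevils: 6/8.2 = 0.7317 kJ/s.
Since 0.7317 > R, including weevils increases the long-run rate.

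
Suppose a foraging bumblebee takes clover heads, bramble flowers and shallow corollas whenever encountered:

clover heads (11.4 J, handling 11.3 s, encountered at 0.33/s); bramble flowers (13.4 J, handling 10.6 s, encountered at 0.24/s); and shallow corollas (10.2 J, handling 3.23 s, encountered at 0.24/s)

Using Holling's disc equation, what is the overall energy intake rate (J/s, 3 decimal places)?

1.171 J/s

R = Σλ_iE_i / (1 + Σλ_ih_i)
Numerator: 0.33×11.4 + 0.24×13.4 + 0.24×10.2 = 9.426
Denominator: 1 + 0.33×11.3 + 0.24×10.6 + 0.24×3.23 = 8.048
R = 9.426/8.048 = 1.171 J/s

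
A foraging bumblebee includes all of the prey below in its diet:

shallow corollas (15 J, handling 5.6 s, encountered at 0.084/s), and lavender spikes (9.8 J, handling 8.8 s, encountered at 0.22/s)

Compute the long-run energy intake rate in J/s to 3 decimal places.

R = (0.084×15 + 0.22×9.8) / (1 + 0.084×5.6 + 0.22×8.8) = 3.416/3.406 = 1.003 J/s.

1.003 J/s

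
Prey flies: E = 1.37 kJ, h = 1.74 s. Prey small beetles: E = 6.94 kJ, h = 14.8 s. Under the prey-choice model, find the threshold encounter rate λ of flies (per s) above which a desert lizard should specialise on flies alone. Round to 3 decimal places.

The zero-one rule: include small beetles iff E₂/h₂ > λE₁/(1+λh₁). Equality gives the switch point.
λE₁h₂ = E₂ + λE₂h₁ ⇒ λ = E₂/(E₁h₂ − E₂h₁) = 6.94/(20.28 − 12.08) = 0.8463 per s.

0.846 per s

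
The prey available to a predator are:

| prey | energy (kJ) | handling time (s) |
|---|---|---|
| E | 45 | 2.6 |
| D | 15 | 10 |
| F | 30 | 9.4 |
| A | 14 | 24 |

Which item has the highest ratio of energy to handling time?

E

In descending order of E/h:
E: 45/2.6 = 17.3 kJ/s
F: 30/9.4 = 3.19 kJ/s
D: 15/10 = 1.5 kJ/s
A: 14/24 = 0.583 kJ/s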